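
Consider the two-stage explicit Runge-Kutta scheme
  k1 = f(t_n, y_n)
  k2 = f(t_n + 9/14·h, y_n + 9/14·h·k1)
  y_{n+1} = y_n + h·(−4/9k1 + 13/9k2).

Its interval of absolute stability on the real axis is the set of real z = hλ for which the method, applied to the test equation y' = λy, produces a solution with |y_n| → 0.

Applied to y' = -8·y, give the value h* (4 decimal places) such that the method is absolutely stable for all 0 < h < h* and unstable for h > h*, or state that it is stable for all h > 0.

Set f=λy, z=hλ:
  k1=λy_n ⇒ h·k1=z·y_n;  k2=λ(1+9/14z)y_n ⇒ h·k2=z(1+9/14z)y_n
  y_{n+1}/y_n = 1 − 4/9z + 13/9z(1+9/14z) = 1 + z + 13/14z²
  R(z) = 1 + z + 13/14z².

Solve |R(x)|<1 on ℝ⁻.
x=-1.32: |R|=1.2979
R=1: x+13/14x²=0 ⇒ x=−14/13=-1.0769; min R=1−1/(4·13/14)=0.7308>−1
Confirm numerically:
  x=-1.041: |R|=0.96528 <1
  x=-0.992: |R|=0.92177 <1
  x=-0.729: |R|=0.76448 <1
  x=-1.617: |R|=1.81093 >1
  x=-1.326: |R|=1.30668 >1
Stable set (-1.0769, 0).

(-1.0769,0); λ=-8 ⇒ h* = (14/13)/8 = 0.1346.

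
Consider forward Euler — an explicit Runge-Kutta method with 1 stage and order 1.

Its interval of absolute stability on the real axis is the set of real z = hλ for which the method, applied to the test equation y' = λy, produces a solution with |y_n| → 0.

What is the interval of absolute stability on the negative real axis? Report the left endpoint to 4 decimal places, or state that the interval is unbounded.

z∈(-2.0000,0).

Set f=λy, z=hλ:
  order 1, 1-stage ⇒ R(z)=1+z
  (e.g. R(-1.14)=-0.14000, |R|=0.14000)

Solve |R(x)|<1 on ℝ⁻.
x=-1.14: |R|=0.1400
|R(-2.29)|=1.2900 |R(-0.96)|=0.0400 |R(-0.95)|=0.0500
Bisect:
  x_lo=-2.6915 |R|=1.6915  x_hi=-0.3057 |R|=0.6943
  mid=-1.49859 |R|=0.49859 →hi
  mid=-2.09505 |R|=1.09505 →lo
  mid=-1.79682 |R|=0.79682 →hi
  mid=-1.94594 |R|=0.94594 →hi
  mid=-2.02050 |R|=1.02050 →lo
  mid=-1.98322 |R|=0.98322 →hi
  mid=-2.00186 |R|=1.00186 →lo
  ...
  [-2.00011,-1.99996] ⇒ x*=-2.0000
Stable set (-2.0000, 0).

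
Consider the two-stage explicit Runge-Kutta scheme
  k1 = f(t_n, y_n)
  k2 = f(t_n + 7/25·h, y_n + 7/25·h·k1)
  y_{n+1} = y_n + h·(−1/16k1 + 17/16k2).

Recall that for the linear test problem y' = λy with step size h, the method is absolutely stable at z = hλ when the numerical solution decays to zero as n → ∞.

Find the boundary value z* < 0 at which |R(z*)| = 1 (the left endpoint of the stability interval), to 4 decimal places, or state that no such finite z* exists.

Test eqn y'=λy, z=hλ:
  k1=λy_n ⇒ h·k1=z·y_n;  k2=λ(1+7/25z)y_n ⇒ h·k2=z(1+7/25z)y_n
  y_{n+1}/y_n = 1 − 1/16z + 17/16z(1+7/25z) = 1 + z + 119/400z²
  R(z) = 1 + z + 119/400z².

Solve |R(x)|<1 on ℝ⁻.
x=-1.27: |R|=0.2098
R=1: x+119/400x²=0 ⇒ x=−400/119=-3.3613; min R=1−1/(4·119/400)=0.1597>−1
Confirm numerically:
  x=-2.349: |R|=0.29255 <1
  x=-2.334: |R|=0.28665 <1
  x=-1.359: |R|=0.19045 <1
  x=-3.593: |R|=1.24762 >1
  x=-3.549: |R|=1.19813 >1
  x=-3.400: |R|=1.03910 >1
So |R|<1 on (-3.3613, 0).

z* = -3.3613.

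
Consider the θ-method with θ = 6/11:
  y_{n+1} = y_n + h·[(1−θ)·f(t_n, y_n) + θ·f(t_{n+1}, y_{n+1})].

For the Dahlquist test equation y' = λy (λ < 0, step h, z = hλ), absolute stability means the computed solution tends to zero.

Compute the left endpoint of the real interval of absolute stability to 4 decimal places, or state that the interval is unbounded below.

unbounded; (−∞, 0).

Set f=λy, z=hλ:
  y_{n+1} = y_n + z·[5/11·y_n + 6/11·y_{n+1}] ⇒ (1 − 6/11z)y_{n+1} = (1 + 5/11z)y_n
  R(z) = (1 + 5/11z)/(1 − 6/11z).

Solve |R(x)|<1 on ℝ⁻.
x=-1.37: |R|=0.2159
x=-2: |R|=0.0435
x=-10: |R|=0.5493
x=-100: |R|=0.8003
θ=6/11≥1/2 ⇒ |1+5/11x|<|1−6/11x| ∀x<0 ⇒ interval (−∞,0).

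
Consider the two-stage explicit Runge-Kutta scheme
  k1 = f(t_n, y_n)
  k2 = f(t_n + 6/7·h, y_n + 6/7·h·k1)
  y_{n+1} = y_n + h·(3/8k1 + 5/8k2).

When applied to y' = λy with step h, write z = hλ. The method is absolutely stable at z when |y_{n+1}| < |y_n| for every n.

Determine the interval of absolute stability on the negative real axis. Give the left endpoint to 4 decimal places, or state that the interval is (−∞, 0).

z∈(-1.8667,0).

Set f=λy, z=hλ:
  k1=λy_n ⇒ h·k1=z·y_n;  k2=λ(1+6/7z)y_n ⇒ h·k2=z(1+6/7z)y_n
  y_{n+1}/y_n = 1 + 3/8z + 5/8z(1+6/7z) = 1 + z + 15/28z²
  R(z) = 1 + z + 15/28z².

Solve |R(x)|<1 on ℝ⁻.
x=-0.78: |R|=0.5459
R=1: x+15/28x²=0 ⇒ x=−28/15=-1.8667; min R=1−1/(4·15/28)=0.5333>−1
Confirm numerically:
  x=-1.722: |R|=0.86655 <1
  x=-1.577: |R|=0.75528 <1
  x=-0.977: |R|=0.53435 <1
  x=-0.755: |R|=0.55037 <1
  x=-2.217: |R|=1.41608 >1
  x=-2.167: |R|=1.34865 >1
  x=-2.008: |R|=1.15203 >1
Stable set (-1.8667, 0).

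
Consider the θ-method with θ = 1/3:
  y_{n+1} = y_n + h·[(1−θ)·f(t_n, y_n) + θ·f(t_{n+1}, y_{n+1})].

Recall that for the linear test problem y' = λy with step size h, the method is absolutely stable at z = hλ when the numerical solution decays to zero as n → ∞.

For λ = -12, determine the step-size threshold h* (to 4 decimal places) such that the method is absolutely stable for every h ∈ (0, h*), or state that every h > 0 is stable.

On y'=λy, z=hλ:
  y_{n+1} = y_n + z·[2/3·y_n + 1/3·y_{n+1}] ⇒ (1 − 1/3z)y_{n+1} = (1 + 2/3z)y_n
  so R(z) = (1 + 2/3z)/(1 − 1/3z).

Find x<0 with |R(x)|<1.
x=-1.09: |R|=0.2005
R=−1: 1+2/3x = −1+1/3x ⇒ -1/3x=2 ⇒ x=2/(-1/3)=-6.0000
Confirm numerically:
  x=-5.611: |R|=0.95483 <1
  x=-4.097: |R|=0.73186 <1
  x=-3.627: |R|=0.64192 <1
  x=-3.167: |R|=0.54062 <1
  x=-6.599: |R|=1.06240 >1
  x=-6.183: |R|=1.01993 >1
So |R|<1 on (-6.0000, 0).

(-6.0000,0); λ=-12 ⇒ h* = (6)/12 = 0.5000.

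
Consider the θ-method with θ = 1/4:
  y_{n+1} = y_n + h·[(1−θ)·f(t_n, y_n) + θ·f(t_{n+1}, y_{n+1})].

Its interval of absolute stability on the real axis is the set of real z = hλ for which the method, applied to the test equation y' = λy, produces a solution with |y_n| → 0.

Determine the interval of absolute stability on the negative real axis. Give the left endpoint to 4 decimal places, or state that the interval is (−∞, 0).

On y'=λy, z=hλ:
  y_{n+1} = y_n + z·[3/4·y_n + 1/4·y_{n+1}] ⇒ (1 − 1/4z)y_{n+1} = (1 + 3/4z)y_n
  ⇒ R(z) = (1 + 3/4z)/(1 − 1/4z).

Find x<0 with |R(x)|<1.
x=-1.24: |R|=0.0534
R=−1: 1+3/4x = −1+1/4x ⇒ -1/2x=2 ⇒ x=2/(-1/2)=-4.0000
Confirm numerically:
  x=-3.772: |R|=0.94133 <1
  x=-3.245: |R|=0.79158 <1
  x=-3.167: |R|=0.76755 <1
  x=-2.644: |R|=0.59181 <1
  x=-4.229: |R|=1.05566 >1
  x=-4.142: |R|=1.03488 >1
So |R|<1 on (-4.0000, 0).

(-4.0000, 0).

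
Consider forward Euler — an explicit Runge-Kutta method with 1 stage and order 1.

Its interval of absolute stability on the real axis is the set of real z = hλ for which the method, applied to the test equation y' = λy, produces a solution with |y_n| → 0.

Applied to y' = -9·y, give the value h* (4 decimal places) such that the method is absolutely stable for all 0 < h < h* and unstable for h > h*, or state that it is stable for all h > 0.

(-2.0000,0); λ=-9 ⇒ h* = 0.2222.

With y'=λy (z=hλ):
  order 1, 1-stage ⇒ R(z)=1+z
  (e.g. R(-1.73)=-0.73000, |R|=0.73000)

Find x<0 with |R(x)|<1.
x=-1.73: |R|=0.7300
|R(-1.65)|=0.6500 |R(-1.64)|=0.6400 |R(-0.86)|=0.1400
Bisect:
  x_lo=-2.7113 |R|=1.7113  x_hi=-0.1981 |R|=0.8019
  mid=-1.45472 |R|=0.45472 →hi
  mid=-2.08301 |R|=1.08301 →lo
  mid=-1.76886 |R|=0.76886 →hi
  mid=-1.92594 |R|=0.92594 →hi
  mid=-2.00447 |R|=1.00447 →lo
  mid=-1.96521 |R|=0.96521 →hi
  mid=-1.98484 |R|=0.98484 →hi
  mid=-1.99466 |R|=0.99466 →hi
  mid=-1.99957 |R|=0.99957 →hi
  mid=-2.00202 |R|=1.00202 →lo
  ...
  [-2.00003,-1.99987] ⇒ x*=-2.0000
Stable set (-2.0000, 0).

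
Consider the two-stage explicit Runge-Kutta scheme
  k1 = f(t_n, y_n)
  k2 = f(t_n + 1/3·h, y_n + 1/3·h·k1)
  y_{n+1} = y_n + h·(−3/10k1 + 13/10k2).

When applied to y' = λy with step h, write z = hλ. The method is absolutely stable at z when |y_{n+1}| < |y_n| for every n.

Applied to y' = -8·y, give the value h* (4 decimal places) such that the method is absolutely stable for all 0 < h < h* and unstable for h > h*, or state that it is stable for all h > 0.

On y'=λy, z=hλ:
  k1=λy_n ⇒ h·k1=z·y_n;  k2=λ(1+1/3z)y_n ⇒ h·k2=z(1+1/3z)y_n
  y_{n+1}/y_n = 1 − 3/10z + 13/10z(1+1/3z) = 1 + z + 13/30z²
  R(z) = 1 + z + 13/30z².

Solve |R(x)|<1 on ℝ⁻.
x=-1.62: |R|=0.5172
R=1: x+13/30x²=0 ⇒ x=−30/13=-2.3077; min R=1−1/(4·13/30)=0.4231>−1
Confirm numerically:
  x=-1.564: |R|=0.49597 <1
  x=-1.136: |R|=0.42321 <1
  x=-0.961: |R|=0.43919 <1
  x=-2.531: |R|=1.24492 >1
  x=-2.492: |R|=1.19903 >1
Interval (-2.3077, 0).

(-2.3077,0); λ=-8 ⇒ h* = (30/13)/8 = 0.2885.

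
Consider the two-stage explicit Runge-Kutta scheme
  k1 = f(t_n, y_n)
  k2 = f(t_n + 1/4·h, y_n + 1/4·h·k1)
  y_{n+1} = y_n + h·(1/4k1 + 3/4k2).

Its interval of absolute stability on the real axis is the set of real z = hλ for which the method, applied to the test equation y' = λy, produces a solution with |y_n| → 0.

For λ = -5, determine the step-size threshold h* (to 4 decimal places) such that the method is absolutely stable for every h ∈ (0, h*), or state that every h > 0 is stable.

(-5.3333,0); λ=-5 ⇒ h* = (16/3)/5 = 1.0667.

Test eqn y'=λy, z=hλ:
  k1=λy_n ⇒ h·k1=z·y_n;  k2=λ(1+1/4z)y_n ⇒ h·k2=z(1+1/4z)y_n
  y_{n+1}/y_n = 1 + 1/4z + 3/4z(1+1/4z) = 1 + z + 3/16z²
  R(z) = 1 + z + 3/16z².

Solve |R(x)|<1 on ℝ⁻.
x=-1.38: |R|=0.0229
R=1: x+3/16x²=0 ⇒ x=−16/3=-5.3333; min R=1−1/(4·3/16)=-0.3333>−1
Confirm numerically:
  x=-4.846: |R|=0.55720 <1
  x=-4.041: |R|=0.02082 <1
  x=-3.533: |R|=0.19261 <1
  x=-3.157: |R|=0.28825 <1
  x=-5.555: |R|=1.23088 >1
  x=-5.490: |R|=1.16127 >1
Stable set (-5.3333, 0).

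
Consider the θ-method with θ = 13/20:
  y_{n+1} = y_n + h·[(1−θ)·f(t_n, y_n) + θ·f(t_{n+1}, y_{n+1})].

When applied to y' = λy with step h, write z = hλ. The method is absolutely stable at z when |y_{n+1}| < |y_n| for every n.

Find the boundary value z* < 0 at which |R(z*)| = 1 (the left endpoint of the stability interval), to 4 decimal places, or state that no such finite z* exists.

unbounded; (−∞, 0).

On y'=λy, z=hλ:
  y_{n+1} = y_n + z·[7/20·y_n + 13/20·y_{n+1}] ⇒ (1 − 13/20z)y_{n+1} = (1 + 7/20z)y_n
  R(z) = (1 + 7/20z)/(1 − 13/20z).

Find x<0 with |R(x)|<1.
x=-1.51: |R|=0.2380
x=-2: |R|=0.1304
x=-10: |R|=0.3333
x=-100: |R|=0.5152
θ=13/20≥1/2 ⇒ |1+7/20x|<|1−13/20x| ∀x<0 ⇒ stable on all of ℝ⁻.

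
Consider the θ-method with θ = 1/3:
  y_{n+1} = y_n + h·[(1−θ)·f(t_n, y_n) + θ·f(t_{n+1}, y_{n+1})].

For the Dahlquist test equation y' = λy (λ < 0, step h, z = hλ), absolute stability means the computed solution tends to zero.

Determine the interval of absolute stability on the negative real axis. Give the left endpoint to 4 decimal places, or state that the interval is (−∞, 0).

z∈(-6.0000,0).

With y'=λy (z=hλ):
  y_{n+1} = y_n + z·[2/3·y_n + 1/3·y_{n+1}] ⇒ (1 − 1/3z)y_{n+1} = (1 + 2/3z)y_n
  ⇒ R(z) = (1 + 2/3z)/(1 − 1/3z).

Solve |R(x)|<1 on ℝ⁻.
x=-1.11: |R|=0.1898
R=−1: 1+2/3x = −1+1/3x ⇒ -1/3x=2 ⇒ x=2/(-1/3)=-6.0000
Confirm numerically:
  x=-4.558: |R|=0.80921 <1
  x=-3.603: |R|=0.63698 <1
  x=-2.861: |R|=0.46443 <1
  x=-2.442: |R|=0.34620 <1
  x=-6.217: |R|=1.02354 >1
  x=-6.047: |R|=1.00520 >1
So |R|<1 on (-6.0000, 0).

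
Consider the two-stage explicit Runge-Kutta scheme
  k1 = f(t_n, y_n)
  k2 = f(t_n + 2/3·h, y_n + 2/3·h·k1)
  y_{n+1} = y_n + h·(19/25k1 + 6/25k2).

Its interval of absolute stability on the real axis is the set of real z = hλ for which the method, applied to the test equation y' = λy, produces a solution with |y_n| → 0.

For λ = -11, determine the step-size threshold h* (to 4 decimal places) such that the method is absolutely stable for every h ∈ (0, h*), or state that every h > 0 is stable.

On y'=λy, z=hλ:
  k1=λy_n ⇒ h·k1=z·y_n;  k2=λ(1+2/3z)y_n ⇒ h·k2=z(1+2/3z)y_n
  y_{n+1}/y_n = 1 + 19/25z + 6/25z(1+2/3z) = 1 + z + 4/25z²
  R(z) = 1 + z + 4/25z².

Solve |R(x)|<1 on ℝ⁻.
x=-1.05: |R|=0.1264
R=1: x+4/25x²=0 ⇒ x=−25/4=-6.2500; min R=1−1/(4·4/25)=-0.5625>−1
Confirm numerically:
  x=-4.862: |R|=0.07975 <1
  x=-4.146: |R|=0.39571 <1
  x=-2.986: |R|=0.55941 <1
  x=-6.834: |R|=1.63857 >1
  x=-6.472: |R|=1.22989 >1
Stable set (-6.2500, 0).

(-6.2500,0); λ=-11 ⇒ h* = (25/4)/11 = 0.5682.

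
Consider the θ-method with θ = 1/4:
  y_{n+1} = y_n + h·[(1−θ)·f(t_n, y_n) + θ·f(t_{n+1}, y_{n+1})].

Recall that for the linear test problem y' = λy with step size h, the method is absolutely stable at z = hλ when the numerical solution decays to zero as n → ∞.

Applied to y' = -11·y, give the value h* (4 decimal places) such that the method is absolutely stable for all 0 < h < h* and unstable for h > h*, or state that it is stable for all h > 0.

Set f=λy, z=hλ:
  y_{n+1} = y_n + z·[3/4·y_n + 1/4·y_{n+1}] ⇒ (1 − 1/4z)y_{n+1} = (1 + 3/4z)y_n
  R(z) = (1 + 3/4z)/(1 − 1/4z).

Boundary: |R(x)|=1, x<0.
x=-1.49: |R|=0.0856
R=−1: 1+3/4x = −1+1/4x ⇒ -1/2x=2 ⇒ x=2/(-1/2)=-4.0000
Confirm numerically:
  x=-3.823: |R|=0.95475 <1
  x=-3.804: |R|=0.94977 <1
  x=-2.193: |R|=0.41644 <1
  x=-4.415: |R|=1.09863 >1
  x=-4.164: |R|=1.04018 >1
  x=-4.100: |R|=1.02469 >1
Interval (-4.0000, 0).

(-4.0000,0); λ=-11 ⇒ h* = (4)/11 = 0.3636.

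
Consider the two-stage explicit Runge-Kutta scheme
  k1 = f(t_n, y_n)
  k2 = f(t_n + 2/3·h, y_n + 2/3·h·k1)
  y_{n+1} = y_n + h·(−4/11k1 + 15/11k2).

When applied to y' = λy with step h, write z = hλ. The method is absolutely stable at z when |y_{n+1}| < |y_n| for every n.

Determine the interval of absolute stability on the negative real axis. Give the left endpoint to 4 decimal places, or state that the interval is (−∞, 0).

z∈(-1.1000,0).

Set f=λy, z=hλ:
  k1=λy_n ⇒ h·k1=z·y_n;  k2=λ(1+2/3z)y_n ⇒ h·k2=z(1+2/3z)y_n
  y_{n+1}/y_n = 1 − 4/11z + 15/11z(1+2/3z) = 1 + z + 10/11z²
  Hence R(z) = 1 + z + 10/11z².

Solve |R(x)|<1 on ℝ⁻.
x=-1.39: |R|=1.3665
R=1: x+10/11x²=0 ⇒ x=−11/10=-1.1000; min R=1−1/(4·10/11)=0.7250>−1
Confirm numerically:
  x=-0.885: |R|=0.82702 <1
  x=-0.689: |R|=0.74256 <1
  x=-0.613: |R|=0.72861 <1
  x=-0.451: |R|=0.73391 <1
  x=-1.603: |R|=1.73301 >1
  x=-1.216: |R|=1.12823 >1
Interval (-1.1000, 0).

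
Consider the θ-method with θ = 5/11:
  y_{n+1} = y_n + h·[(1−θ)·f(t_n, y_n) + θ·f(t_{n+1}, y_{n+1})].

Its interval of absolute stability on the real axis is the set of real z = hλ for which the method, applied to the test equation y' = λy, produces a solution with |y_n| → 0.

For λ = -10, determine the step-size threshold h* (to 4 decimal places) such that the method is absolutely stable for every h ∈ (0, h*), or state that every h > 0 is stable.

(-22.0000,0); λ=-10 ⇒ h* = (22)/10 = 2.2000.

With y'=λy (z=hλ):
  y_{n+1} = y_n + z·[6/11·y_n + 5/11·y_{n+1}] ⇒ (1 − 5/11z)y_{n+1} = (1 + 6/11z)y_n
  ⇒ R(z) = (1 + 6/11z)/(1 − 5/11z).

Need |R(x)|<1, x<0.
x=-0.4: |R|=0.6615
R=−1: 1+6/11x = −1+5/11x ⇒ -1/11x=2 ⇒ x=2/(-1/11)=-22.0000
Confirm numerically:
  x=-20.589: |R|=0.98762 <1
  x=-19.163: |R|=0.97344 <1
  x=-9.902: |R|=0.80007 <1
  x=-22.417: |R|=1.00339 >1
  x=-22.113: |R|=1.00093 >1
  x=-22.081: |R|=1.00067 >1
Stable set (-22.0000, 0).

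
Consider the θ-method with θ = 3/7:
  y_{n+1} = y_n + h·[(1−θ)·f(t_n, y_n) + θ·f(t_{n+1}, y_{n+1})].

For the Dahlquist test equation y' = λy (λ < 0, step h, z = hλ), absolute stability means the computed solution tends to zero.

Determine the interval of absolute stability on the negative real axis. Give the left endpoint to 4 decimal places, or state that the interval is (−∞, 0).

z∈(-14.0000,0).

On y'=λy, z=hλ:
  y_{n+1} = y_n + z·[4/7·y_n + 3/7·y_{n+1}] ⇒ (1 − 3/7z)y_{n+1} = (1 + 4/7z)y_n
  so R(z) = (1 + 4/7z)/(1 − 3/7z).

Find x<0 with |R(x)|<1.
x=-0.82: |R|=0.3932
R=−1: 1+4/7x = −1+3/7x ⇒ -1/7x=2 ⇒ x=2/(-1/7)=-14.0000
Confirm numerically:
  x=-10.855: |R|=0.92051 <1
  x=-9.043: |R|=0.85476 <1
  x=-8.694: |R|=0.83961 <1
  x=-14.587: |R|=1.01156 >1
  x=-14.120: |R|=1.00243 >1
  x=-14.052: |R|=1.00106 >1
So |R|<1 on (-14.0000, 0).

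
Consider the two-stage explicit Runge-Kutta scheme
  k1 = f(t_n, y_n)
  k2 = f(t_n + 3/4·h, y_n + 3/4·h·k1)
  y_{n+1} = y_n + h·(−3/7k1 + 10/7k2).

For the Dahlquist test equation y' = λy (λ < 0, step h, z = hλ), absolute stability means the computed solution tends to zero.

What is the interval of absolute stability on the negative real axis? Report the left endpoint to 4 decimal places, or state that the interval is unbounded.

z∈(-0.9333,0).

Set f=λy, z=hλ:
  k1=λy_n ⇒ h·k1=z·y_n;  k2=λ(1+3/4z)y_n ⇒ h·k2=z(1+3/4z)y_n
  y_{n+1}/y_n = 1 − 3/7z + 10/7z(1+3/4z) = 1 + z + 15/14z²
  ⇒ R(z) = 1 + z + 15/14z².

Boundary: |R(x)|=1, x<0.
x=-1.15: |R|=1.2670
R=1: x+15/14x²=0 ⇒ x=−14/15=-0.9333; min R=1−1/(4·15/14)=0.7667>−1
Confirm numerically:
  x=-0.854: |R|=0.92741 <1
  x=-0.744: |R|=0.84907 <1
  x=-0.507: |R|=0.76841 <1
  x=-1.304: |R|=1.51787 >1
  x=-1.250: |R|=1.42411 >1
  x=-1.209: |R|=1.35709 >1
Stable set (-0.9333, 0).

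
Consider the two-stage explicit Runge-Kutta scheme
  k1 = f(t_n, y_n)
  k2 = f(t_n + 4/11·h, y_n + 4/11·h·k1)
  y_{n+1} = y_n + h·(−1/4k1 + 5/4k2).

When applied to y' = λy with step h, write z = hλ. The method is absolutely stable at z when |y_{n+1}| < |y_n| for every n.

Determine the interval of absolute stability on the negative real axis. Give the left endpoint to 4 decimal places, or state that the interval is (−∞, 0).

(-2.2000, 0).

On y'=λy, z=hλ:
  k1=λy_n ⇒ h·k1=z·y_n;  k2=λ(1+4/11z)y_n ⇒ h·k2=z(1+4/11z)y_n
  y_{n+1}/y_n = 1 − 1/4z + 5/4z(1+4/11z) = 1 + z + 5/11z²
  ⇒ R(z) = 1 + z + 5/11z².

Need |R(x)|<1, x<0.
x=-1.74: |R|=0.6362
R=1: x+5/11x²=0 ⇒ x=−11/5=-2.2000; min R=1−1/(4·5/11)=0.4500>−1
Confirm numerically:
  x=-2.074: |R|=0.88122 <1
  x=-1.821: |R|=0.68629 <1
  x=-1.166: |R|=0.45198 <1
  x=-2.711: |R|=1.62969 >1
  x=-2.543: |R|=1.39648 >1
  x=-2.256: |R|=1.05743 >1
So |R|<1 on (-2.2000, 0).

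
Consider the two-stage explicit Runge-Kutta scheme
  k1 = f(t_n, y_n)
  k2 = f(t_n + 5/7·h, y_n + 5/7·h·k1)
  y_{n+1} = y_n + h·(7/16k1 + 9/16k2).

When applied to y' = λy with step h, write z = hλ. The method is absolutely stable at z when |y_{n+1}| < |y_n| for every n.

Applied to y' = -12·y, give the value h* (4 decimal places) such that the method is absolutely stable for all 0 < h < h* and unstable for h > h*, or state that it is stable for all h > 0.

Set f=λy, z=hλ:
  k1=λy_n ⇒ h·k1=z·y_n;  k2=λ(1+5/7z)y_n ⇒ h·k2=z(1+5/7z)y_n
  y_{n+1}/y_n = 1 + 7/16z + 9/16z(1+5/7z) = 1 + z + 45/112z²
  Hence R(z) = 1 + z + 45/112z².

Need |R(x)|<1, x<0.
x=-0.66: |R|=0.5150
R=1: x+45/112x²=0 ⇒ x=−112/45=-2.4889; min R=1−1/(4·45/112)=0.3778>−1
Confirm numerically:
  x=-2.360: |R|=0.87779 <1
  x=-2.357: |R|=0.87510 <1
  x=-1.381: |R|=0.38527 <1
  x=-1.155: |R|=0.38099 <1
  x=-2.595: |R|=1.11064 >1
  x=-2.562: |R|=1.07526 >1
  x=-2.526: |R|=1.03766 >1
Interval (-2.4889, 0).

(-2.4889,0); λ=-12 ⇒ h* = (112/45)/12 = 0.2074.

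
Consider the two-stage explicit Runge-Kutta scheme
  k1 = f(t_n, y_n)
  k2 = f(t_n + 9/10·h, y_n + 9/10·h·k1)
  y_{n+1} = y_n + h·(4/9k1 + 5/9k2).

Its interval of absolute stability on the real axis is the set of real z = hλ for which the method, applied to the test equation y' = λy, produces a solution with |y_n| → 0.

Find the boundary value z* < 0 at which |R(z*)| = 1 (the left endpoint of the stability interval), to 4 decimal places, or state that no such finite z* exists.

Test eqn y'=λy, z=hλ:
  k1=λy_n ⇒ h·k1=z·y_n;  k2=λ(1+9/10z)y_n ⇒ h·k2=z(1+9/10z)y_n
  y_{n+1}/y_n = 1 + 4/9z + 5/9z(1+9/10z) = 1 + z + 1/2z²
  Hence R(z) = 1 + z + 1/2z².

Find x<0 with |R(x)|<1.
x=-0.89: |R|=0.5061
R=1: x+1/2x²=0 ⇒ x=−2=-2.0000; min R=1−1/(4·1/2)=0.5000>−1
Confirm numerically:
  x=-1.520: |R|=0.63520 <1
  x=-1.415: |R|=0.58611 <1
  x=-1.379: |R|=0.57182 <1
  x=-2.590: |R|=1.76405 >1
  x=-2.140: |R|=1.14980 >1
Stable set (-2.0000, 0).

z* = -2.0000.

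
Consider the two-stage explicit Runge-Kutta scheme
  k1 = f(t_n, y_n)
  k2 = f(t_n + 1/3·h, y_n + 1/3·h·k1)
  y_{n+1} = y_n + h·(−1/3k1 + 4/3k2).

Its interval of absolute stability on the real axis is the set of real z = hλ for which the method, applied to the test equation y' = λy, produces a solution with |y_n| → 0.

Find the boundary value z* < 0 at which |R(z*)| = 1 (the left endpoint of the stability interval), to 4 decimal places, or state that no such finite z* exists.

left endpoint -2.2500.

On y'=λy, z=hλ:
  k1=λy_n ⇒ h·k1=z·y_n;  k2=λ(1+1/3z)y_n ⇒ h·k2=z(1+1/3z)y_n
  y_{n+1}/y_n = 1 − 1/3z + 4/3z(1+1/3z) = 1 + z + 4/9z²
  R(z) = 1 + z + 4/9z².

Need |R(x)|<1, x<0.
x=-0.41: |R|=0.6647
R=1: x+4/9x²=0 ⇒ x=−9/4=-2.2500; min R=1−1/(4·4/9)=0.4375>−1
Confirm numerically:
  x=-1.937: |R|=0.73054 <1
  x=-1.853: |R|=0.67305 <1
  x=-1.813: |R|=0.64788 <1
  x=-1.114: |R|=0.43755 <1
  x=-2.623: |R|=1.43484 >1
  x=-2.372: |R|=1.12862 >1
  x=-2.296: |R|=1.04694 >1
Stable set (-2.2500, 0).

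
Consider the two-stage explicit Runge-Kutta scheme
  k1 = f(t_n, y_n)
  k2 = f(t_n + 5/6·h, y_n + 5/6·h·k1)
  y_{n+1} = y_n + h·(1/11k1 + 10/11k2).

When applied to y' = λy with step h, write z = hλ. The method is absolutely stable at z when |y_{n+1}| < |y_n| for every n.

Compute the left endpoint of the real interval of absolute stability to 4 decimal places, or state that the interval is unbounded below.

left endpoint -1.3200.

Set f=λy, z=hλ:
  k1=λy_n ⇒ h·k1=z·y_n;  k2=λ(1+5/6z)y_n ⇒ h·k2=z(1+5/6z)y_n
  y_{n+1}/y_n = 1 + 1/11z + 10/11z(1+5/6z) = 1 + z + 25/33z²
  R(z) = 1 + z + 25/33z².

Solve |R(x)|<1 on ℝ⁻.
x=-0.65: |R|=0.6701
R=1: x+25/33x²=0 ⇒ x=−33/25=-1.3200; min R=1−1/(4·25/33)=0.6700>−1
Confirm numerically:
  x=-0.956: |R|=0.73638 <1
  x=-0.872: |R|=0.70405 <1
  x=-0.832: |R|=0.69241 <1
  x=-1.877: |R|=1.79204 >1
  x=-1.743: |R|=1.55855 >1
Stable set (-1.3200, 0).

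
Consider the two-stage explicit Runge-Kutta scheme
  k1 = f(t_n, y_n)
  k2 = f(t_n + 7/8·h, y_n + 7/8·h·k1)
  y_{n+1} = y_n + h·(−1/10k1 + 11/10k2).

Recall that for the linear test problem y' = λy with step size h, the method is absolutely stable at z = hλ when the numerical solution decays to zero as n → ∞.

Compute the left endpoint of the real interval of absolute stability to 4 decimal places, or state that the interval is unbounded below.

With y'=λy (z=hλ):
  k1=λy_n ⇒ h·k1=z·y_n;  k2=λ(1+7/8z)y_n ⇒ h·k2=z(1+7/8z)y_n
  y_{n+1}/y_n = 1 − 1/10z + 11/10z(1+7/8z) = 1 + z + 77/80z²
  Hence R(z) = 1 + z + 77/80z².

Boundary: |R(x)|=1, x<0.
x=-1.67: |R|=2.0143
R=1: x+77/80x²=0 ⇒ x=−80/77=-1.0390; min R=1−1/(4·77/80)=0.7403>−1
Confirm numerically:
  x=-0.998: |R|=0.96065 <1
  x=-0.638: |R|=0.75378 <1
  x=-0.440: |R|=0.74634 <1
  x=-1.576: |R|=1.81463 >1
  x=-1.087: |R|=1.05026 >1
Stable set (-1.0390, 0).

left endpoint -1.0390.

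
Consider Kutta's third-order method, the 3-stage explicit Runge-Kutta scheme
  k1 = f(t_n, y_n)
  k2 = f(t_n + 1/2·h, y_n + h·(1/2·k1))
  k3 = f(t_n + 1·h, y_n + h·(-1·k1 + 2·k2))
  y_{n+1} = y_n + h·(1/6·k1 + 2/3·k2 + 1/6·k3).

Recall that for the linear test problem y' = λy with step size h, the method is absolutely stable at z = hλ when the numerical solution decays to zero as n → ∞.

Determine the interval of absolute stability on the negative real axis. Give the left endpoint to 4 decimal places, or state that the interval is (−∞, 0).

(-2.5127, 0).

Set f=λy, z=hλ:
  order 3, 3-stage ⇒ R(z)=1+z+z^2/2+z^3/6
  (e.g. R(-0.34)=0.71125, |R|=0.71125)

Find x<0 with |R(x)|<1.
x=-0.34: |R|=0.7112
|R(-2.41)|=0.8389 |R(-2)|=0.3333 |R(-1.83)|=0.1770
Bisect:
  x_lo=-2.9301 |R|=1.8301  x_hi=-0.2507 |R|=0.7781
  mid=-1.59042 |R|=0.00382 →hi
  mid=-2.26027 |R|=0.63041 →hi
  mid=-2.59520 |R|=1.14080 →lo
  mid=-2.42773 |R|=0.86559 →hi
  mid=-2.51146 |R|=0.99790 →hi
  mid=-2.55333 |R|=1.06799 →lo
  mid=-2.53240 |R|=1.03261 →lo
  mid=-2.52193 |R|=1.01517 →lo
  ...
  [-2.51277,-2.51261] ⇒ x*=-2.5127
Stable set (-2.5127, 0).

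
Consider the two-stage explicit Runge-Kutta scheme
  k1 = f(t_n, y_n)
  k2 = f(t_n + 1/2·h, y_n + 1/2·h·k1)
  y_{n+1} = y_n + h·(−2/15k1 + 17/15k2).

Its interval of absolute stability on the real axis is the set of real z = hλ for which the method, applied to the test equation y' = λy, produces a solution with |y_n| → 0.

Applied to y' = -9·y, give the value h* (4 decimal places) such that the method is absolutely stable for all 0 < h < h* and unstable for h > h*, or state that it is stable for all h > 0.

(-1.7647,0); λ=-9 ⇒ h* = (30/17)/9 = 0.1961.

With y'=λy (z=hλ):
  k1=λy_n ⇒ h·k1=z·y_n;  k2=λ(1+1/2z)y_n ⇒ h·k2=z(1+1/2z)y_n
  y_{n+1}/y_n = 1 − 2/15z + 17/15z(1+1/2z) = 1 + z + 17/30z²
  Hence R(z) = 1 + z + 17/30z².

Find x<0 with |R(x)|<1.
x=-1.09: |R|=0.5833
R=1: x+17/30x²=0 ⇒ x=−30/17=-1.7647; min R=1−1/(4·17/30)=0.5588>−1
Confirm numerically:
  x=-1.296: |R|=0.65578 <1
  x=-0.844: |R|=0.55966 <1
  x=-0.751: |R|=0.56860 <1
  x=-1.864: |R|=1.10488 >1
  x=-1.786: |R|=1.02155 >1
Stable set (-1.7647, 0).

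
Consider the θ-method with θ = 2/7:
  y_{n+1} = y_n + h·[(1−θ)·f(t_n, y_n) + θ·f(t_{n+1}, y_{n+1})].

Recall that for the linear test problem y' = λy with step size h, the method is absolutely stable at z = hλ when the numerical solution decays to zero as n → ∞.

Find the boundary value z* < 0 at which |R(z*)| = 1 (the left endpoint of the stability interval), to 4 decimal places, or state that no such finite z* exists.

With y'=λy (z=hλ):
  y_{n+1} = y_n + z·[5/7·y_n + 2/7·y_{n+1}] ⇒ (1 − 2/7z)y_{n+1} = (1 + 5/7z)y_n
  ⇒ R(z) = (1 + 5/7z)/(1 − 2/7z).

Need |R(x)|<1, x<0.
x=-0.88: |R|=0.2968
R=−1: 1+5/7x = −1+2/7x ⇒ -3/7x=2 ⇒ x=2/(-3/7)=-4.6667
Confirm numerically:
  x=-4.004: |R|=0.86754 <1
  x=-3.711: |R|=0.80121 <1
  x=-2.852: |R|=0.57147 <1
  x=-4.770: |R|=1.01874 >1
  x=-4.716: |R|=1.00901 >1
Stable set (-4.6667, 0).

left endpoint -4.6667.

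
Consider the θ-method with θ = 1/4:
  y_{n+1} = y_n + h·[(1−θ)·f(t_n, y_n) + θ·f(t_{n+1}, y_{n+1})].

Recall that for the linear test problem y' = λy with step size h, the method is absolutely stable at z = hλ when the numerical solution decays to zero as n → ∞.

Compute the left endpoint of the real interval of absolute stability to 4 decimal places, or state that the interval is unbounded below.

Test eqn y'=λy, z=hλ:
  y_{n+1} = y_n + z·[3/4·y_n + 1/4·y_{n+1}] ⇒ (1 − 1/4z)y_{n+1} = (1 + 3/4z)y_n
  Hence R(z) = (1 + 3/4z)/(1 − 1/4z).

Solve |R(x)|<1 on ℝ⁻.
x=-0.93: |R|=0.2454
R=−1: 1+3/4x = −1+1/4x ⇒ -1/2x=2 ⇒ x=2/(-1/2)=-4.0000
Confirm numerically:
  x=-3.907: |R|=0.97648 <1
  x=-3.821: |R|=0.95423 <1
  x=-3.161: |R|=0.76568 <1
  x=-1.630: |R|=0.15808 <1
  x=-4.302: |R|=1.07275 >1
  x=-4.089: |R|=1.02201 >1
Interval (-4.0000, 0).

z* = -4.0000.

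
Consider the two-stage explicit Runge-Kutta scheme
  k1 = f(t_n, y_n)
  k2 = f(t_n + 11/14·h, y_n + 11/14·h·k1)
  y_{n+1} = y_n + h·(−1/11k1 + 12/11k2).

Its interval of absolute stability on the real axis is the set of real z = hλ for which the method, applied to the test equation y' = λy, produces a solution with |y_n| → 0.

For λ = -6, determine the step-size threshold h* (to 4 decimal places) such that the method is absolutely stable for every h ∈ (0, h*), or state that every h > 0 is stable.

On y'=λy, z=hλ:
  k1=λy_n ⇒ h·k1=z·y_n;  k2=λ(1+11/14z)y_n ⇒ h·k2=z(1+11/14z)y_n
  y_{n+1}/y_n = 1 − 1/11z + 12/11z(1+11/14z) = 1 + z + 6/7z²
  Hence R(z) = 1 + z + 6/7z².

Need |R(x)|<1, x<0.
x=-0.7: |R|=0.7200
R=1: x+6/7x²=0 ⇒ x=−7/6=-1.1667; min R=1−1/(4·6/7)=0.7083>−1
Confirm numerically:
  x=-1.134: |R|=0.96825 <1
  x=-1.026: |R|=0.87629 <1
  x=-0.801: |R|=0.74894 <1
  x=-0.727: |R|=0.72602 <1
  x=-1.670: |R|=1.72049 >1
  x=-1.540: |R|=1.49280 >1
  x=-1.300: |R|=1.14857 >1
Stable set (-1.1667, 0).

(-1.1667,0); λ=-6 ⇒ h* = (7/6)/6 = 0.1944.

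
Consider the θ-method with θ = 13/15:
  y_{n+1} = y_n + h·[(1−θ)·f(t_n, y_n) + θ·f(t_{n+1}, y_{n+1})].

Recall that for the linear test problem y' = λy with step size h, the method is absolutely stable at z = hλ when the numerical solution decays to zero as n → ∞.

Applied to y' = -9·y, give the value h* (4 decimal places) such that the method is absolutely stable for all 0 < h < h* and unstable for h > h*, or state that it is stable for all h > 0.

unbounded; (−∞, 0). Any h>0 works for λ=-9.

Test eqn y'=λy, z=hλ:
  y_{n+1} = y_n + z·[2/15·y_n + 13/15·y_{n+1}] ⇒ (1 − 13/15z)y_{n+1} = (1 + 2/15z)y_n
  ⇒ R(z) = (1 + 2/15z)/(1 − 13/15z).

Boundary: |R(x)|=1, x<0.
x=-0.6: |R|=0.6053
x=-2: |R|=0.2683
x=-10: |R|=0.0345
x=-100: |R|=0.1407
θ=13/15≥1/2 ⇒ |1+2/15x|<|1−13/15x| ∀x<0 ⇒ unbounded interval.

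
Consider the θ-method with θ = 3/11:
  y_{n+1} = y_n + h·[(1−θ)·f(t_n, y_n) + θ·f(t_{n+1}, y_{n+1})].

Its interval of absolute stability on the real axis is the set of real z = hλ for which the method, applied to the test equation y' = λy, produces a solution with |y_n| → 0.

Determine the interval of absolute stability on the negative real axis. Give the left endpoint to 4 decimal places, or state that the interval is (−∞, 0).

z∈(-4.4000,0).

Test eqn y'=λy, z=hλ:
  y_{n+1} = y_n + z·[8/11·y_n + 3/11·y_{n+1}] ⇒ (1 − 3/11z)y_{n+1} = (1 + 8/11z)y_n
  R(z) = (1 + 8/11z)/(1 − 3/11z).

Boundary: |R(x)|=1, x<0.
x=-1.42: |R|=0.0236
R=−1: 1+8/11x = −1+3/11x ⇒ -5/11x=2 ⇒ x=2/(-5/11)=-4.4000
Confirm numerically:
  x=-3.040: |R|=0.66203 <1
  x=-2.512: |R|=0.49072 <1
  x=-2.389: |R|=0.44652 <1
  x=-4.947: |R|=1.10584 >1
  x=-4.657: |R|=1.05146 >1
  x=-4.501: |R|=1.02061 >1
Interval (-4.4000, 0).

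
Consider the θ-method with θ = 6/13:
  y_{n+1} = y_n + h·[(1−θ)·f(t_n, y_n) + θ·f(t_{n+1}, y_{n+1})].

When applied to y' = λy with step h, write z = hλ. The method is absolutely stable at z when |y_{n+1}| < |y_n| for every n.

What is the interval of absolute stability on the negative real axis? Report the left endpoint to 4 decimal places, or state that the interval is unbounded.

(-26.0000, 0).

With y'=λy (z=hλ):
  y_{n+1} = y_n + z·[7/13·y_n + 6/13·y_{n+1}] ⇒ (1 − 6/13z)y_{n+1} = (1 + 7/13z)y_n
  Hence R(z) = (1 + 7/13z)/(1 − 6/13z).

Solve |R(x)|<1 on ℝ⁻.
x=-1.61: |R|=0.0763
R=−1: 1+7/13x = −1+6/13x ⇒ -1/13x=2 ⇒ x=2/(-1/13)=-26.0000
Confirm numerically:
  x=-25.760: |R|=0.99857 <1
  x=-19.372: |R|=0.94871 <1
  x=-15.160: |R|=0.89573 <1
  x=-13.548: |R|=0.86794 <1
  x=-26.406: |R|=1.00237 >1
  x=-26.261: |R|=1.00153 >1
Interval (-26.0000, 0).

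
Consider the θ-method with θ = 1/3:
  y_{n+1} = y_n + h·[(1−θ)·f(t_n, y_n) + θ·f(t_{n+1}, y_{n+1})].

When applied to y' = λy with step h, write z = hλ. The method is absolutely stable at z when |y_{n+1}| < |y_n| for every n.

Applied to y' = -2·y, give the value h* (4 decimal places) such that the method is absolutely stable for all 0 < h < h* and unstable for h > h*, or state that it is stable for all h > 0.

Test eqn y'=λy, z=hλ:
  y_{n+1} = y_n + z·[2/3·y_n + 1/3·y_{n+1}] ⇒ (1 − 1/3z)y_{n+1} = (1 + 2/3z)y_n
  Hence R(z) = (1 + 2/3z)/(1 − 1/3z).

Solve |R(x)|<1 on ℝ⁻.
x=-0.44: |R|=0.6163
R=−1: 1+2/3x = −1+1/3x ⇒ -1/3x=2 ⇒ x=2/(-1/3)=-6.0000
Confirm numerically:
  x=-4.196: |R|=0.74931 <1
  x=-3.456: |R|=0.60595 <1
  x=-2.839: |R|=0.45864 <1
  x=-2.831: |R|=0.45653 <1
  x=-6.258: |R|=1.02787 >1
  x=-6.105: |R|=1.01153 >1
Stable set (-6.0000, 0).

(-6.0000,0); λ=-2 ⇒ h* = (6)/2 = 3.0000.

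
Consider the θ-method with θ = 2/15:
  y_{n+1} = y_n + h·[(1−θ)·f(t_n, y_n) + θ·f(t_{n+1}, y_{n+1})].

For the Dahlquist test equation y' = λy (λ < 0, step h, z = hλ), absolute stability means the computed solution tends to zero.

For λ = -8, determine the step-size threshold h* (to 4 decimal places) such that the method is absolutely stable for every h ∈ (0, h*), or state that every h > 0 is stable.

Set f=λy, z=hλ:
  y_{n+1} = y_n + z·[13/15·y_n + 2/15·y_{n+1}] ⇒ (1 − 2/15z)y_{n+1} = (1 + 13/15z)y_n
  ⇒ R(z) = (1 + 13/15z)/(1 − 2/15z).

Find x<0 with |R(x)|<1.
x=-0.43: |R|=0.5933
R=−1: 1+13/15x = −1+2/15x ⇒ -11/15x=2 ⇒ x=2/(-11/15)=-2.7273
Confirm numerically:
  x=-2.662: |R|=0.96467 <1
  x=-2.126: |R|=0.65645 <1
  x=-1.925: |R|=0.53183 <1
  x=-3.288: |R|=1.28587 >1
  x=-2.945: |R|=1.11465 >1
  x=-2.758: |R|=1.01647 >1
Interval (-2.7273, 0).

(-2.7273,0); λ=-8 ⇒ h* = (30/11)/8 = 0.3409.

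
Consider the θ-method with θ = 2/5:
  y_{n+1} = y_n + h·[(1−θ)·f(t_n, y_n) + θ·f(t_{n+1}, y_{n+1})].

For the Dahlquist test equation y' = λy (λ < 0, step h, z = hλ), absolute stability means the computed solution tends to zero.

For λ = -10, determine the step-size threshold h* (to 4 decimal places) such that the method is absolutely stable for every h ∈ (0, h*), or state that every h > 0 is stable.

(-10.0000,0); λ=-10 ⇒ h* = (10)/10 = 1.0000.

With y'=λy (z=hλ):
  y_{n+1} = y_n + z·[3/5·y_n + 2/5·y_{n+1}] ⇒ (1 − 2/5z)y_{n+1} = (1 + 3/5z)y_n
  R(z) = (1 + 3/5z)/(1 − 2/5z).

Need |R(x)|<1, x<0.
x=-1.7: |R|=0.0119
R=−1: 1+3/5x = −1+2/5x ⇒ -1/5x=2 ⇒ x=2/(-1/5)=-10.0000
Confirm numerically:
  x=-9.681: |R|=0.98691 <1
  x=-7.698: |R|=0.88713 <1
  x=-7.154: |R|=0.85260 <1
  x=-4.335: |R|=0.58559 <1
  x=-10.493: |R|=1.01897 >1
  x=-10.259: |R|=1.01015 >1
Stable set (-10.0000, 0).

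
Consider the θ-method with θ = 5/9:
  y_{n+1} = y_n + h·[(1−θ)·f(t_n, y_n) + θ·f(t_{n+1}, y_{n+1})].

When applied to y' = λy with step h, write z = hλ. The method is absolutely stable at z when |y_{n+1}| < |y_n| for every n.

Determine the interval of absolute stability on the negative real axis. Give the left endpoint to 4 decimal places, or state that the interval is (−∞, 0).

Set f=λy, z=hλ:
  y_{n+1} = y_n + z·[4/9·y_n + 5/9·y_{n+1}] ⇒ (1 − 5/9z)y_{n+1} = (1 + 4/9z)y_n
  ⇒ R(z) = (1 + 4/9z)/(1 − 5/9z).

Solve |R(x)|<1 on ℝ⁻.
x=-0.93: |R|=0.3868
x=-2: |R|=0.0526
x=-10: |R|=0.5254
x=-100: |R|=0.7682
θ=5/9≥1/2 ⇒ |1+4/9x|<|1−5/9x| ∀x<0 ⇒ interval (−∞,0).

interval (−∞, 0).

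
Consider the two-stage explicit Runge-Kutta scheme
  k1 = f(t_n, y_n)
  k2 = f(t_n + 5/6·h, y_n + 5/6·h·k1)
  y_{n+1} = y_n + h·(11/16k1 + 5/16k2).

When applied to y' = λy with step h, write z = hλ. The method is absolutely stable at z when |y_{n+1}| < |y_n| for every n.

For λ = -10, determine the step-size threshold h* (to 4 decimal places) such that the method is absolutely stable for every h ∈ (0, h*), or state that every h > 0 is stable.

With y'=λy (z=hλ):
  k1=λy_n ⇒ h·k1=z·y_n;  k2=λ(1+5/6z)y_n ⇒ h·k2=z(1+5/6z)y_n
  y_{n+1}/y_n = 1 + 11/16z + 5/16z(1+5/6z) = 1 + z + 25/96z²
  Hence R(z) = 1 + z + 25/96z².

Find x<0 with |R(x)|<1.
x=-0.43: |R|=0.6182
R=1: x+25/96x²=0 ⇒ x=−96/25=-3.8400; min R=1−1/(4·25/96)=0.0400>−1
Confirm numerically:
  x=-2.990: |R|=0.33815 <1
  x=-2.659: |R|=0.18222 <1
  x=-2.217: |R|=0.06297 <1
  x=-1.707: |R|=0.05181 <1
  x=-4.304: |R|=1.52007 >1
  x=-4.128: |R|=1.30960 >1
  x=-3.953: |R|=1.11633 >1
So |R|<1 on (-3.8400, 0).

(-3.8400,0); λ=-10 ⇒ h* = (96/25)/10 = 0.3840.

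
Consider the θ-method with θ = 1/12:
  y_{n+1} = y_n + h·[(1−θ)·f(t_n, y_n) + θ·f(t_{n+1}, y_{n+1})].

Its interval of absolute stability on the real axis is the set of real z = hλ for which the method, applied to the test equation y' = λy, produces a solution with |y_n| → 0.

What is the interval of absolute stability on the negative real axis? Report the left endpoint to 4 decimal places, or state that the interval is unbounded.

With y'=λy (z=hλ):
  y_{n+1} = y_n + z·[11/12·y_n + 1/12·y_{n+1}] ⇒ (1 − 1/12z)y_{n+1} = (1 + 11/12z)y_n
  ⇒ R(z) = (1 + 11/12z)/(1 − 1/12z).

Boundary: |R(x)|=1, x<0.
x=-1.18: |R|=0.0744
R=−1: 1+11/12x = −1+1/12x ⇒ -5/6x=2 ⇒ x=2/(-5/6)=-2.4000
Confirm numerically:
  x=-2.306: |R|=0.93429 <1
  x=-1.262: |R|=0.14191 <1
  x=-1.021: |R|=0.05906 <1
  x=-2.827: |R|=1.28799 >1
  x=-2.564: |R|=1.11261 >1
So |R|<1 on (-2.4000, 0).

(-2.4000, 0).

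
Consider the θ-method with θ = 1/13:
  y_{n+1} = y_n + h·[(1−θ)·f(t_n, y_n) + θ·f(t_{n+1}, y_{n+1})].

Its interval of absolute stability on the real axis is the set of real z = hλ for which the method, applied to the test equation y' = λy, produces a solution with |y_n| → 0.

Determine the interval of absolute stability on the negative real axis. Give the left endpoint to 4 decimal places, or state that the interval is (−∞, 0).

(-2.3636, 0).

Set f=λy, z=hλ:
  y_{n+1} = y_n + z·[12/13·y_n + 1/13·y_{n+1}] ⇒ (1 − 1/13z)y_{n+1} = (1 + 12/13z)y_n
  R(z) = (1 + 12/13z)/(1 − 1/13z).

Find x<0 with |R(x)|<1.
x=-1.15: |R|=0.0565
R=−1: 1+12/13x = −1+1/13x ⇒ -11/13x=2 ⇒ x=2/(-11/13)=-2.3636
Confirm numerically:
  x=-1.747: |R|=0.54004 <1
  x=-1.592: |R|=0.41831 <1
  x=-1.586: |R|=0.41355 <1
  x=-1.309: |R|=0.18925 <1
  x=-2.640: |R|=1.19437 >1
  x=-2.427: |R|=1.04518 >1
Stable set (-2.3636, 0).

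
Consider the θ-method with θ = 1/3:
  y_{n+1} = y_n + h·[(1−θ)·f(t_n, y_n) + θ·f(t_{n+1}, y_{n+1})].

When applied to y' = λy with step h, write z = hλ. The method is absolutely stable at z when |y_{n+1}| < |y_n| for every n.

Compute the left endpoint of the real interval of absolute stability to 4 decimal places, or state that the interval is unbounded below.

z* = -6.0000.

Test eqn y'=λy, z=hλ:
  y_{n+1} = y_n + z·[2/3·y_n + 1/3·y_{n+1}] ⇒ (1 − 1/3z)y_{n+1} = (1 + 2/3z)y_n
  R(z) = (1 + 2/3z)/(1 − 1/3z).

Find x<0 with |R(x)|<1.
x=-0.39: |R|=0.6549
R=−1: 1+2/3x = −1+1/3x ⇒ -1/3x=2 ⇒ x=2/(-1/3)=-6.0000
Confirm numerically:
  x=-5.830: |R|=0.98075 <1
  x=-5.351: |R|=0.92228 <1
  x=-2.729: |R|=0.42905 <1
  x=-2.498: |R|=0.36304 <1
  x=-6.593: |R|=1.06182 >1
  x=-6.289: |R|=1.03111 >1
  x=-6.208: |R|=1.02259 >1
Stable set (-6.0000, 0).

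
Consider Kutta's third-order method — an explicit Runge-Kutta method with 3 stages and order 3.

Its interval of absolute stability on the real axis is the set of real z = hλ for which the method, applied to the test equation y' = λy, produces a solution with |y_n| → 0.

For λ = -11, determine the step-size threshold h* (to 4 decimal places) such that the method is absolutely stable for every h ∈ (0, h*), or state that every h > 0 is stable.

(-2.5127,0); λ=-11 ⇒ h* = 0.2284.

Set f=λy, z=hλ:
  order 3, 3-stage ⇒ R(z)=1+z+z^2/2+z^3/6
  (e.g. R(-1.51)=0.05622, |R|=0.05622)

Solve |R(x)|<1 on ℝ⁻.
x=-1.51: |R|=0.0562
|R(-2.8)|=1.5387 |R(-1.32)|=0.1679 |R(-1.31)|=0.1734
Bisect:
  x_lo=-3.0050 |R|=2.0125  x_hi=-0.0932 |R|=0.9110
  mid=-1.54911 |R|=0.03118 →hi
  mid=-2.27705 |R|=0.65230 →hi
  mid=-2.64101 |R|=1.22370 →lo
  mid=-2.45903 |R|=0.91384 →hi
  mid=-2.55002 |R|=1.06235 →lo
  mid=-2.50453 |R|=0.98654 →hi
  mid=-2.52727 |R|=1.02405 →lo
  ...
  [-2.51288,-2.51270] ⇒ x*=-2.5127
Interval (-2.5127, 0).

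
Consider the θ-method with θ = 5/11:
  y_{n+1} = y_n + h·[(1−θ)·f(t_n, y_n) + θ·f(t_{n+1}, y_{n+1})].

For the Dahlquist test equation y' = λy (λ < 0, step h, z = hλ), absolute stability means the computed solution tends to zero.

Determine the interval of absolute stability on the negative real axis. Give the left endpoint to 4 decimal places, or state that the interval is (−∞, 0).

(-22.0000, 0).

Set f=λy, z=hλ:
  y_{n+1} = y_n + z·[6/11·y_n + 5/11·y_{n+1}] ⇒ (1 − 5/11z)y_{n+1} = (1 + 6/11z)y_n
  R(z) = (1 + 6/11z)/(1 − 5/11z).

Solve |R(x)|<1 on ℝ⁻.
x=-0.76: |R|=0.4351
R=−1: 1+6/11x = −1+5/11x ⇒ -1/11x=2 ⇒ x=2/(-1/11)=-22.0000
Confirm numerically:
  x=-18.324: |R|=0.96418 <1
  x=-17.398: |R|=0.95304 <1
  x=-16.384: |R|=0.93956 <1
  x=-15.625: |R|=0.92847 <1
  x=-22.328: |R|=1.00267 >1
  x=-22.034: |R|=1.00028 >1
Stable set (-22.0000, 0).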